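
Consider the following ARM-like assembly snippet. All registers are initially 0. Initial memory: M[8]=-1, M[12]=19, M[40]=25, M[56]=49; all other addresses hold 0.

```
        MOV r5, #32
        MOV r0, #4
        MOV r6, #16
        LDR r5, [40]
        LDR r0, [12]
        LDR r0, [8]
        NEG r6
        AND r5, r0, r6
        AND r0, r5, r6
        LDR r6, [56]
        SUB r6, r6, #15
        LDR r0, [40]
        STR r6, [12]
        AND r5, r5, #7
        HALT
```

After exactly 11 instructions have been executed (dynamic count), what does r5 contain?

-16

r5=32
r0=4
r6=16
r5=M[40]=25
r0=M[12]=19
r0=M[8]=-1
r6=-(16)=-16
r5=(-1)&(-16)=-16
r0=(-16)&(-16)=-16
r6=M[56]=49
r6=49-15=34
After step 11: r5 = -16.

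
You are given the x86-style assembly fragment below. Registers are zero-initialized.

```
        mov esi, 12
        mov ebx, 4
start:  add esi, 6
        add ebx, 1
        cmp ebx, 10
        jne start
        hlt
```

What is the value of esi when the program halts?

48

after mov esi, 12: esi=12
after mov ebx, 4: ebx=4
after add esi, 6: esi=12+6=18
after add ebx, 1: ebx=4+1=5
cmp ebx, 10  (cmp 5,10)
jne start: taken
after add esi, 6: esi=18+6=24
after add ebx, 1: ebx=5+1=6
cmp ebx, 10  (cmp 6,10)
jne start: taken
after add esi, 6: esi=24+6=30
after add ebx, 1: ebx=6+1=7
cmp ebx, 10  (cmp 7,10)
jne start: taken
after add esi, 6: esi=30+6=36
after add ebx, 1: ebx=7+1=8
cmp ebx, 10  (cmp 8,10)
jne start: taken
after add esi, 6: esi=36+6=42
after add ebx, 1: ebx=8+1=9
cmp ebx, 10  (cmp 9,10)
jne start: taken
after add esi, 6: esi=42+6=48
after add ebx, 1: ebx=9+1=10
cmp ebx, 10  (cmp 10,10)
jne start: not taken
halt.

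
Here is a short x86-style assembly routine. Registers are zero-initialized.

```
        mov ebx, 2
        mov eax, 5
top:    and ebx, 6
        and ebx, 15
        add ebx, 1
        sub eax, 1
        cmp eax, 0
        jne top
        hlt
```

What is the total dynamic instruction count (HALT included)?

33

mov ebx, 2 → ebx=2
mov eax, 5 → eax=5
and ebx, 6 → ebx=2&6=2
and ebx, 15 → ebx=2&15=2
add ebx, 1 → ebx=2+1=3
sub eax, 1 → eax=5-1=4
cmp eax, 0  (cmp 4,0)
jne top: taken
and ebx, 6 → ebx=3&6=2
and ebx, 15 → ebx=2&15=2
add ebx, 1 → ebx=2+1=3
sub eax, 1 → eax=4-1=3
cmp eax, 0  (cmp 3,0)
jne top: taken
and ebx, 6 → ebx=3&6=2
and ebx, 15 → ebx=2&15=2
add ebx, 1 → ebx=2+1=3
sub eax, 1 → eax=3-1=2
cmp eax, 0  (cmp 2,0)
jne top: taken
and ebx, 6 → ebx=3&6=2
and ebx, 15 → ebx=2&15=2
add ebx, 1 → ebx=2+1=3
sub eax, 1 → eax=2-1=1
cmp eax, 0  (cmp 1,0)
jne top: taken
and ebx, 6 → ebx=3&6=2
and ebx, 15 → ebx=2&15=2
add ebx, 1 → ebx=2+1=3
sub eax, 1 → eax=1-1=0
cmp eax, 0  (cmp 0,0)
jne top: not taken
halt.
Total executed instructions: 33.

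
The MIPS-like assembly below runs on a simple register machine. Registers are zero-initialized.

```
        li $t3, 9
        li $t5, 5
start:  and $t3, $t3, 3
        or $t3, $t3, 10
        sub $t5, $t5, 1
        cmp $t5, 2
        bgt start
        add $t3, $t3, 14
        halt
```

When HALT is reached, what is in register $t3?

25

li $t3, 9 → $t3=9
li $t5, 5 → $t5=5
and $t3, $t3, 3 → $t3=9&3=1
or $t3, $t3, 10 → $t3=1|10=11
sub $t5, $t5, 1 → $t5=5-1=4
cmp $t5, 2  (cmp 4,2)
bgt start: taken
and $t3, $t3, 3 → $t3=11&3=3
or $t3, $t3, 10 → $t3=3|10=11
sub $t5, $t5, 1 → $t5=4-1=3
cmp $t5, 2  (cmp 3,2)
bgt start: taken
and $t3, $t3, 3 → $t3=11&3=3
or $t3, $t3, 10 → $t3=3|10=11
sub $t5, $t5, 1 → $t5=3-1=2
cmp $t5, 2  (cmp 2,2)
bgt start: not taken
add $t3, $t3, 14 → $t3=11+14=25
halt.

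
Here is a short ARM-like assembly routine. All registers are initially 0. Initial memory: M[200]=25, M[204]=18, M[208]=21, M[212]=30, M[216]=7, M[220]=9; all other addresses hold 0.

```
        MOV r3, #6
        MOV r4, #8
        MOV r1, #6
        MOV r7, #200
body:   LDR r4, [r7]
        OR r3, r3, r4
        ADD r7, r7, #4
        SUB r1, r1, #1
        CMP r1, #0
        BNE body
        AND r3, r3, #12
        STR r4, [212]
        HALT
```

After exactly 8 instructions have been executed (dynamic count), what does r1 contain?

after MOV r3, #6: r3=6
after MOV r4, #8: r4=8
after MOV r1, #6: r1=6
after MOV r7, #200: r7=200
after LDR r4, [r7]: r4=M[200]=25
after OR r3, r3, r4: r3=6|25=31
after ADD r7, r7, #4: r7=200+4=204
after SUB r1, r1, #1: r1=6-1=5
After step 8: r1 = 5.

5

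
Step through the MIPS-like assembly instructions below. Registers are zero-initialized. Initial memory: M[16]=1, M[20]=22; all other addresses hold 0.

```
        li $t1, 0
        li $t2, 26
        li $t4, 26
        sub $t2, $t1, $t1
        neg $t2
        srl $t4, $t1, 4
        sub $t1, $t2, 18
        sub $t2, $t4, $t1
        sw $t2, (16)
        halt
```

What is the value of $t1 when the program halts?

-18

$t1=0
$t2=26
$t4=26
$t2=0-0=0
$t2=-(0)=0
$t4=0>>4=0
$t1=0-18=-18
$t2=0-(-18)=18
sw $t2, (16) → M[16]=18
halt.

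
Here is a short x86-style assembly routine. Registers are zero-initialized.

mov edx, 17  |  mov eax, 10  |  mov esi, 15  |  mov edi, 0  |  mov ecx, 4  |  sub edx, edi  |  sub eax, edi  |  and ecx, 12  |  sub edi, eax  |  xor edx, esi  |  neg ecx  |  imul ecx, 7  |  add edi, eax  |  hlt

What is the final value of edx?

30

after mov edx, 17: edx=17
after mov eax, 10: eax=10
after mov esi, 15: esi=15
after mov edi, 0: edi=0
after mov ecx, 4: ecx=4
after sub edx, edi: edx=17-0=17
after sub eax, edi: eax=10-0=10
after and ecx, 12: ecx=4&12=4
after sub edi, eax: edi=0-10=-10
after xor edx, esi: edx=17^15=30
after neg ecx: ecx=-(4)=-4
after imul ecx, 7: ecx=(-4)*7=-28
after add edi, eax: edi=(-10)+10=0
halt.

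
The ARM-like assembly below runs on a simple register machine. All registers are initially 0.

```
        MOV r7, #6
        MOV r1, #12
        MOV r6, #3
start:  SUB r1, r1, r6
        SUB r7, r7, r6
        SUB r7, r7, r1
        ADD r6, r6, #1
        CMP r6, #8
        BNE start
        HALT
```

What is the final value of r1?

r7=6
r1=12
r6=3
r1=12-3=9
r7=6-3=3
r7=3-9=-6
r6=3+1=4
CMP r6, #8  (cmp 4,8)
BNE start: taken
r1=9-4=5
r7=(-6)-4=-10
r7=(-10)-5=-15
r6=4+1=5
CMP r6, #8  (cmp 5,8)
BNE start: taken
r1=5-5=0
r7=(-15)-5=-20
r7=(-20)-0=-20
r6=5+1=6
CMP r6, #8  (cmp 6,8)
BNE start: taken
r1=0-6=-6
r7=(-20)-6=-26
r7=(-26)-(-6)=-20
r6=6+1=7
CMP r6, #8  (cmp 7,8)
BNE start: taken
r1=(-6)-7=-13
r7=(-20)-7=-27
r7=(-27)-(-13)=-14
r6=7+1=8
CMP r6, #8  (cmp 8,8)
BNE start: not taken
halt.

-13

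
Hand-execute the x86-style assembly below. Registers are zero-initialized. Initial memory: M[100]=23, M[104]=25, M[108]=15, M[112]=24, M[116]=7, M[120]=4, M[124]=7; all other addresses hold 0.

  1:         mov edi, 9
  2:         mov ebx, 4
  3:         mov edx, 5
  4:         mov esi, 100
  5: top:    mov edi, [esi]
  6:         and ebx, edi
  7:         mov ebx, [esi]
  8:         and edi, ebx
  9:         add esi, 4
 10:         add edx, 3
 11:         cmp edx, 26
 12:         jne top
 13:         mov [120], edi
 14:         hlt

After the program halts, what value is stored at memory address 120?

7

edi=9
ebx=4
edx=5
esi=100
edi=M[100]=23
ebx=4&23=4
ebx=M[100]=23
edi=23&23=23
esi=100+4=104
edx=5+3=8
cmp edx, 26  (cmp 8,26)
jne top: taken
edi=M[104]=25
ebx=23&25=17
ebx=M[104]=25
edi=25&25=25
esi=104+4=108
edx=8+3=11
cmp edx, 26  (cmp 11,26)
jne top: taken
edi=M[108]=15
ebx=25&15=9
ebx=M[108]=15
edi=15&15=15
esi=108+4=112
edx=11+3=14
cmp edx, 26  (cmp 14,26)
jne top: taken
edi=M[112]=24
ebx=15&24=8
ebx=M[112]=24
edi=24&24=24
esi=112+4=116
edx=14+3=17
cmp edx, 26  (cmp 17,26)
jne top: taken
edi=M[116]=7
ebx=24&7=0
ebx=M[116]=7
edi=7&7=7
esi=116+4=120
edx=17+3=20
cmp edx, 26  (cmp 20,26)
jne top: taken
edi=M[120]=4
ebx=7&4=4
ebx=M[120]=4
edi=4&4=4
esi=120+4=124
edx=20+3=23
cmp edx, 26  (cmp 23,26)
jne top: taken
edi=M[124]=7
ebx=4&7=4
ebx=M[124]=7
edi=7&7=7
esi=124+4=128
edx=23+3=26
cmp edx, 26  (cmp 26,26)
jne top: not taken
mov [120], edi → M[120]=7
halt.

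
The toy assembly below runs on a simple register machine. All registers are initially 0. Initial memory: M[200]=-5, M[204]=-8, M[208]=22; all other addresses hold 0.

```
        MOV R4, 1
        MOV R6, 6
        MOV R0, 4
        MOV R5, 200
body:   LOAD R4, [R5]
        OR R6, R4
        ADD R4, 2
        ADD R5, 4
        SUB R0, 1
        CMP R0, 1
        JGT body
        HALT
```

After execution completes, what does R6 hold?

after MOV R4, 1: R4=1
after MOV R6, 6: R6=6
after MOV R0, 4: R0=4
after MOV R5, 200: R5=200
after LOAD R4, [R5]: R4=M[200]=-5
after OR R6, R4: R6=6|(-5)=-1
after ADD R4, 2: R4=(-5)+2=-3
after ADD R5, 4: R5=200+4=204
after SUB R0, 1: R0=4-1=3
CMP R0, 1  (cmp 3,1)
JGT body: taken
after LOAD R4, [R5]: R4=M[204]=-8
after OR R6, R4: R6=(-1)|(-8)=-1
after ADD R4, 2: R4=(-8)+2=-6
after ADD R5, 4: R5=204+4=208
after SUB R0, 1: R0=3-1=2
CMP R0, 1  (cmp 2,1)
JGT body: taken
after LOAD R4, [R5]: R4=M[208]=22
after OR R6, R4: R6=(-1)|22=-1
after ADD R4, 2: R4=22+2=24
after ADD R5, 4: R5=208+4=212
after SUB R0, 1: R0=2-1=1
CMP R0, 1  (cmp 1,1)
JGT body: not taken
halt.

-1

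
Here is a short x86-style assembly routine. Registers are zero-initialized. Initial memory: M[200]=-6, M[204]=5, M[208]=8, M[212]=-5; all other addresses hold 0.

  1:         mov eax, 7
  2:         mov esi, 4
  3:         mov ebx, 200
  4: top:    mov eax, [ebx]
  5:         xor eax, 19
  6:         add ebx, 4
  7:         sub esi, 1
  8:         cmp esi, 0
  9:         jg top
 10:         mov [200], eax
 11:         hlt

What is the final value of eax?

-24

eax=7
esi=4
ebx=200
eax=M[200]=-6
eax=(-6)^19=-23
ebx=200+4=204
esi=4-1=3
cmp esi, 0  (cmp 3,0)
jg top: taken
eax=M[204]=5
eax=5^19=22
ebx=204+4=208
esi=3-1=2
cmp esi, 0  (cmp 2,0)
jg top: taken
eax=M[208]=8
eax=8^19=27
ebx=208+4=212
esi=2-1=1
cmp esi, 0  (cmp 1,0)
jg top: taken
eax=M[212]=-5
eax=(-5)^19=-24
ebx=212+4=216
esi=1-1=0
cmp esi, 0  (cmp 0,0)
jg top: not taken
mov [200], eax → M[200]=-24
halt.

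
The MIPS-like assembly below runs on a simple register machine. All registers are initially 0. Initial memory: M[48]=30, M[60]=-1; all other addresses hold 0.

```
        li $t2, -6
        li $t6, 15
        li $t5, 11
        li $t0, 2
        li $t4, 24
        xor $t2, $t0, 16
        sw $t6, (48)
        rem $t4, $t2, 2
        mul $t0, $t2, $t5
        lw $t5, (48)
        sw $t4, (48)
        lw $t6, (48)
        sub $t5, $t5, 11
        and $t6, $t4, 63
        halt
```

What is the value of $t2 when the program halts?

after li $t2, -6: $t2=-6
after li $t6, 15: $t6=15
after li $t5, 11: $t5=11
after li $t0, 2: $t0=2
after li $t4, 24: $t4=24
after xor $t2, $t0, 16: $t2=2^16=18
sw $t6, (48) → M[48]=15
after rem $t4, $t2, 2: $t4=18%2=0
after mul $t0, $t2, $t5: $t0=18*11=198
after lw $t5, (48): $t5=M[48]=15
sw $t4, (48) → M[48]=0
after lw $t6, (48): $t6=M[48]=0
after sub $t5, $t5, 11: $t5=15-11=4
after and $t6, $t4, 63: $t6=0&63=0
halt.

18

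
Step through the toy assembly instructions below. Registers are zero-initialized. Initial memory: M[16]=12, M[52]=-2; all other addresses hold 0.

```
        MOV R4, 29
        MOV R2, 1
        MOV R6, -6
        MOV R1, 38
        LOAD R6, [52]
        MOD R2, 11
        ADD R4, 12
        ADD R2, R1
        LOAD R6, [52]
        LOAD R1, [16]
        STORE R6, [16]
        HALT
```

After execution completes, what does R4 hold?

after MOV R4, 29: R4=29
after MOV R2, 1: R2=1
after MOV R6, -6: R6=-6
after MOV R1, 38: R1=38
after LOAD R6, [52]: R6=M[52]=-2
after MOD R2, 11: R2=1%11=1
after ADD R4, 12: R4=29+12=41
after ADD R2, R1: R2=1+38=39
after LOAD R6, [52]: R6=M[52]=-2
after LOAD R1, [16]: R1=M[16]=12
STORE R6, [16] → M[16]=-2
halt.

41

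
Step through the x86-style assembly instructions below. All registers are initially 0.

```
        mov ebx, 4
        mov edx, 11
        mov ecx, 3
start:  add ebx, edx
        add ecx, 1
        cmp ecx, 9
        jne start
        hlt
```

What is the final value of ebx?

70

mov ebx, 4 → ebx=4
mov edx, 11 → edx=11
mov ecx, 3 → ecx=3
add ebx, edx → ebx=4+11=15
add ecx, 1 → ecx=3+1=4
cmp ecx, 9  (cmp 4,9)
jne start: taken
add ebx, edx → ebx=15+11=26
add ecx, 1 → ecx=4+1=5
cmp ecx, 9  (cmp 5,9)
jne start: taken
add ebx, edx → ebx=26+11=37
add ecx, 1 → ecx=5+1=6
cmp ecx, 9  (cmp 6,9)
jne start: taken
add ebx, edx → ebx=37+11=48
add ecx, 1 → ecx=6+1=7
cmp ecx, 9  (cmp 7,9)
jne start: taken
add ebx, edx → ebx=48+11=59
add ecx, 1 → ecx=7+1=8
cmp ecx, 9  (cmp 8,9)
jne start: taken
add ebx, edx → ebx=59+11=70
add ecx, 1 → ecx=8+1=9
cmp ecx, 9  (cmp 9,9)
jne start: not taken
halt.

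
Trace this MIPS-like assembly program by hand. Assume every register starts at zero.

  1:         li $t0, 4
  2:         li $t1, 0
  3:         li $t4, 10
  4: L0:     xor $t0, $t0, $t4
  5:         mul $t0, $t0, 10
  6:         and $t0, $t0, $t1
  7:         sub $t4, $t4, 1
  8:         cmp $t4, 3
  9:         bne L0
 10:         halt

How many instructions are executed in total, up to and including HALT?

46

$t0=4
$t1=0
$t4=10
$t0=4^10=14
$t0=14*10=140
$t0=140&0=0
$t4=10-1=9
cmp $t4, 3  (cmp 9,3)
bne L0: taken
$t0=0^9=9
$t0=9*10=90
$t0=90&0=0
$t4=9-1=8
cmp $t4, 3  (cmp 8,3)
bne L0: taken
$t0=0^8=8
$t0=8*10=80
$t0=80&0=0
$t4=8-1=7
cmp $t4, 3  (cmp 7,3)
bne L0: taken
$t0=0^7=7
$t0=7*10=70
$t0=70&0=0
$t4=7-1=6
cmp $t4, 3  (cmp 6,3)
bne L0: taken
$t0=0^6=6
$t0=6*10=60
$t0=60&0=0
$t4=6-1=5
cmp $t4, 3  (cmp 5,3)
bne L0: taken
$t0=0^5=5
$t0=5*10=50
$t0=50&0=0
$t4=5-1=4
cmp $t4, 3  (cmp 4,3)
bne L0: taken
$t0=0^4=4
$t0=4*10=40
$t0=40&0=0
$t4=4-1=3
cmp $t4, 3  (cmp 3,3)
bne L0: not taken
halt.
Total executed instructions: 46.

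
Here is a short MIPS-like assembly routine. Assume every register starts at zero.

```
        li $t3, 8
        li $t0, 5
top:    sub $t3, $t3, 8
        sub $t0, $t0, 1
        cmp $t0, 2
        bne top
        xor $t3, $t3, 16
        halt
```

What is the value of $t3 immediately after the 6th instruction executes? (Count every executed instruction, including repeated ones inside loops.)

$t3=8
$t0=5
$t3=8-8=0
$t0=5-1=4
cmp $t0, 2  (cmp 4,2)
bne top: taken
After step 6: $t3 = 0.

0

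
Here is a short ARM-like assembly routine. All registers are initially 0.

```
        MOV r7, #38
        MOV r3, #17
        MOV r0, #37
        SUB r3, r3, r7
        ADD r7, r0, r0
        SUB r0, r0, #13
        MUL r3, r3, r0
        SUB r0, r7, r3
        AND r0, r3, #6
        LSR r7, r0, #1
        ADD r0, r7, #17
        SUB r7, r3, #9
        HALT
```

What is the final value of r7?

r7=38
r3=17
r0=37
r3=17-38=-21
r7=37+37=74
r0=37-13=24
r3=(-21)*24=-504
r0=74-(-504)=578
r0=(-504)&6=0
r7=0>>1=0
r0=0+17=17
r7=(-504)-9=-513
halt.

-513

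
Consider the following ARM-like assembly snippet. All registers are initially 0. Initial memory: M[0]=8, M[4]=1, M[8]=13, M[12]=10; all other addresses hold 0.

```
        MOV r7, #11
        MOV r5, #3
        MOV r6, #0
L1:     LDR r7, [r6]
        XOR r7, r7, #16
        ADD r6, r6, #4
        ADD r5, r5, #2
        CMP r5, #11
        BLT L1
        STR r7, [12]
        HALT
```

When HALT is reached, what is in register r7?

MOV r7, #11 → r7=11
MOV r5, #3 → r5=3
MOV r6, #0 → r6=0
LDR r7, [r6] → r7=M[0]=8
XOR r7, r7, #16 → r7=8^16=24
ADD r6, r6, #4 → r6=0+4=4
ADD r5, r5, #2 → r5=3+2=5
CMP r5, #11  (cmp 5,11)
BLT L1: taken
LDR r7, [r6] → r7=M[4]=1
XOR r7, r7, #16 → r7=1^16=17
ADD r6, r6, #4 → r6=4+4=8
ADD r5, r5, #2 → r5=5+2=7
CMP r5, #11  (cmp 7,11)
BLT L1: taken
LDR r7, [r6] → r7=M[8]=13
XOR r7, r7, #16 → r7=13^16=29
ADD r6, r6, #4 → r6=8+4=12
ADD r5, r5, #2 → r5=7+2=9
CMP r5, #11  (cmp 9,11)
BLT L1: taken
LDR r7, [r6] → r7=M[12]=10
XOR r7, r7, #16 → r7=10^16=26
ADD r6, r6, #4 → r6=12+4=16
ADD r5, r5, #2 → r5=9+2=11
CMP r5, #11  (cmp 11,11)
BLT L1: not taken
STR r7, [12] → M[12]=26
halt.

26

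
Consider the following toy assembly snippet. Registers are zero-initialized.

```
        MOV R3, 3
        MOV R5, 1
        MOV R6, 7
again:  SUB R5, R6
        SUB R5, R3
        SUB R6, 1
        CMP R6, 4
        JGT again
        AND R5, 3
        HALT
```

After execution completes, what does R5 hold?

2

R3=3
R5=1
R6=7
R5=1-7=-6
R5=(-6)-3=-9
R6=7-1=6
CMP R6, 4  (cmp 6,4)
JGT again: taken
R5=(-9)-6=-15
R5=(-15)-3=-18
R6=6-1=5
CMP R6, 4  (cmp 5,4)
JGT again: taken
R5=(-18)-5=-23
R5=(-23)-3=-26
R6=5-1=4
CMP R6, 4  (cmp 4,4)
JGT again: not taken
R5=(-26)&3=2
halt.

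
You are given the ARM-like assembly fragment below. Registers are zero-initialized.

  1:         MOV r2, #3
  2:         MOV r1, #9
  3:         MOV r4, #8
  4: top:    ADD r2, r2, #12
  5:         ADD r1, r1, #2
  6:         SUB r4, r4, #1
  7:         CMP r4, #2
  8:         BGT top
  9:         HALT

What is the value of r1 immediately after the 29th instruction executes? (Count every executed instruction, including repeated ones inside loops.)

r2=3
r1=9
r4=8
r2=3+12=15
r1=9+2=11
r4=8-1=7
CMP r4, #2  (cmp 7,2)
BGT top: taken
r2=15+12=27
r1=11+2=13
r4=7-1=6
CMP r4, #2  (cmp 6,2)
BGT top: taken
r2=27+12=39
r1=13+2=15
r4=6-1=5
CMP r4, #2  (cmp 5,2)
BGT top: taken
r2=39+12=51
r1=15+2=17
r4=5-1=4
CMP r4, #2  (cmp 4,2)
BGT top: taken
r2=51+12=63
r1=17+2=19
r4=4-1=3
CMP r4, #2  (cmp 3,2)
BGT top: taken
r2=63+12=75
After step 29: r1 = 19.

19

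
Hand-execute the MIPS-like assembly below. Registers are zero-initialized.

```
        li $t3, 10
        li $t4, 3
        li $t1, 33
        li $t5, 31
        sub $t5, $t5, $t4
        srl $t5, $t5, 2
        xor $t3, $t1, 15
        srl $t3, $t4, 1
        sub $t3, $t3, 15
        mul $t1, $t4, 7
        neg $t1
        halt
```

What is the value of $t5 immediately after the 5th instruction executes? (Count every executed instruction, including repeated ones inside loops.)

28

after li $t3, 10: $t3=10
after li $t4, 3: $t4=3
after li $t1, 33: $t1=33
after li $t5, 31: $t5=31
after sub $t5, $t5, $t4: $t5=31-3=28
After step 5: $t5 = 28.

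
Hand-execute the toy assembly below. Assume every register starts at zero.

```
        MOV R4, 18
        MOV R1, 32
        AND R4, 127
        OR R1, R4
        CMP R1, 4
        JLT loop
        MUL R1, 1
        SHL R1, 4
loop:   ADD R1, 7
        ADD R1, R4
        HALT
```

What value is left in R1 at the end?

after MOV R4, 18: R4=18
after MOV R1, 32: R1=32
after AND R4, 127: R4=18&127=18
after OR R1, R4: R1=32|18=50
CMP R1, 4  (cmp 50,4)
JLT loop: not taken
after MUL R1, 1: R1=50*1=50
after SHL R1, 4: R1=50<<4=800
after ADD R1, 7: R1=800+7=807
after ADD R1, R4: R1=807+18=825
halt.

825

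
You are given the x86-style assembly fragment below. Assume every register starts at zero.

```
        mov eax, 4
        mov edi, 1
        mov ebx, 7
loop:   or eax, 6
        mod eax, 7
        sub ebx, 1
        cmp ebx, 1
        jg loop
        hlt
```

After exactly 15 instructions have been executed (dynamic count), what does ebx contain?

mov eax, 4 → eax=4
mov edi, 1 → edi=1
mov ebx, 7 → ebx=7
or eax, 6 → eax=4|6=6
mod eax, 7 → eax=6%7=6
sub ebx, 1 → ebx=7-1=6
cmp ebx, 1  (cmp 6,1)
jg loop: taken
or eax, 6 → eax=6|6=6
mod eax, 7 → eax=6%7=6
sub ebx, 1 → ebx=6-1=5
cmp ebx, 1  (cmp 5,1)
jg loop: taken
or eax, 6 → eax=6|6=6
mod eax, 7 → eax=6%7=6
After step 15: ebx = 5.

5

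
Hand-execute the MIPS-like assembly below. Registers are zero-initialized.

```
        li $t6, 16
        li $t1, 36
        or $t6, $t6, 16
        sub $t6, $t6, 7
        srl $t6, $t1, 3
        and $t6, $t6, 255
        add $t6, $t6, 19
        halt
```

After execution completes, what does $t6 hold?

$t6=16
$t1=36
$t6=16|16=16
$t6=16-7=9
$t6=36>>3=4
$t6=4&255=4
$t6=4+19=23
halt.

23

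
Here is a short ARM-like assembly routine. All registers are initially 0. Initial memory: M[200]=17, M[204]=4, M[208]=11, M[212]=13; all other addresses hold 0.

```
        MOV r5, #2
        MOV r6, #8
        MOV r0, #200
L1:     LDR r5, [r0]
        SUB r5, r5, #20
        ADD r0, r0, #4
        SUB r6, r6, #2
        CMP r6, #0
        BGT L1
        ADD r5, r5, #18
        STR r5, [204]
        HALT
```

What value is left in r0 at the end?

MOV r5, #2 → r5=2
MOV r6, #8 → r6=8
MOV r0, #200 → r0=200
LDR r5, [r0] → r5=M[200]=17
SUB r5, r5, #20 → r5=17-20=-3
ADD r0, r0, #4 → r0=200+4=204
SUB r6, r6, #2 → r6=8-2=6
CMP r6, #0  (cmp 6,0)
BGT L1: taken
LDR r5, [r0] → r5=M[204]=4
SUB r5, r5, #20 → r5=4-20=-16
ADD r0, r0, #4 → r0=204+4=208
SUB r6, r6, #2 → r6=6-2=4
CMP r6, #0  (cmp 4,0)
BGT L1: taken
LDR r5, [r0] → r5=M[208]=11
SUB r5, r5, #20 → r5=11-20=-9
ADD r0, r0, #4 → r0=208+4=212
SUB r6, r6, #2 → r6=4-2=2
CMP r6, #0  (cmp 2,0)
BGT L1: taken
LDR r5, [r0] → r5=M[212]=13
SUB r5, r5, #20 → r5=13-20=-7
ADD r0, r0, #4 → r0=212+4=216
SUB r6, r6, #2 → r6=2-2=0
CMP r6, #0  (cmp 0,0)
BGT L1: not taken
ADD r5, r5, #18 → r5=(-7)+18=11
STR r5, [204] → M[204]=11
halt.

216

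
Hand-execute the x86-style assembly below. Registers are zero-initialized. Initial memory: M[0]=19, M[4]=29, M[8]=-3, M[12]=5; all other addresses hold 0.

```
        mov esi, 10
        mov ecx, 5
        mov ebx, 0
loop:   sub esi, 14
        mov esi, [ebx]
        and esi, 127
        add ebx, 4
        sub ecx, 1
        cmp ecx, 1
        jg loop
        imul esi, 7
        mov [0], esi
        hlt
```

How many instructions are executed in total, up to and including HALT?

34

after mov esi, 10: esi=10
after mov ecx, 5: ecx=5
after mov ebx, 0: ebx=0
after sub esi, 14: esi=10-14=-4
after mov esi, [ebx]: esi=M[0]=19
after and esi, 127: esi=19&127=19
after add ebx, 4: ebx=0+4=4
after sub ecx, 1: ecx=5-1=4
cmp ecx, 1  (cmp 4,1)
jg loop: taken
after sub esi, 14: esi=19-14=5
after mov esi, [ebx]: esi=M[4]=29
after and esi, 127: esi=29&127=29
after add ebx, 4: ebx=4+4=8
after sub ecx, 1: ecx=4-1=3
cmp ecx, 1  (cmp 3,1)
jg loop: taken
after sub esi, 14: esi=29-14=15
after mov esi, [ebx]: esi=M[8]=-3
after and esi, 127: esi=(-3)&127=125
after add ebx, 4: ebx=8+4=12
after sub ecx, 1: ecx=3-1=2
cmp ecx, 1  (cmp 2,1)
jg loop: taken
after sub esi, 14: esi=125-14=111
after mov esi, [ebx]: esi=M[12]=5
after and esi, 127: esi=5&127=5
after add ebx, 4: ebx=12+4=16
after sub ecx, 1: ecx=2-1=1
cmp ecx, 1  (cmp 1,1)
jg loop: not taken
after imul esi, 7: esi=5*7=35
mov [0], esi → M[0]=35
halt.
Total executed instructions: 34.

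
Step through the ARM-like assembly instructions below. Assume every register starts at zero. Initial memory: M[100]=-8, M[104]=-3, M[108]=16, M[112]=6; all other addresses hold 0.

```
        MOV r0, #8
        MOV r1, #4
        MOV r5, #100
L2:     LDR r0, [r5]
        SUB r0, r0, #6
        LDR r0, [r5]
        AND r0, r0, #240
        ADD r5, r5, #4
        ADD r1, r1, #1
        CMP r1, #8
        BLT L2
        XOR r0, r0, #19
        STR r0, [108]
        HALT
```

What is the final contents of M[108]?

MOV r0, #8 → r0=8
MOV r1, #4 → r1=4
MOV r5, #100 → r5=100
LDR r0, [r5] → r0=M[100]=-8
SUB r0, r0, #6 → r0=(-8)-6=-14
LDR r0, [r5] → r0=M[100]=-8
AND r0, r0, #240 → r0=(-8)&240=240
ADD r5, r5, #4 → r5=100+4=104
ADD r1, r1, #1 → r1=4+1=5
CMP r1, #8  (cmp 5,8)
BLT L2: taken
LDR r0, [r5] → r0=M[104]=-3
SUB r0, r0, #6 → r0=(-3)-6=-9
LDR r0, [r5] → r0=M[104]=-3
AND r0, r0, #240 → r0=(-3)&240=240
ADD r5, r5, #4 → r5=104+4=108
ADD r1, r1, #1 → r1=5+1=6
CMP r1, #8  (cmp 6,8)
BLT L2: taken
LDR r0, [r5] → r0=M[108]=16
SUB r0, r0, #6 → r0=16-6=10
LDR r0, [r5] → r0=M[108]=16
AND r0, r0, #240 → r0=16&240=16
ADD r5, r5, #4 → r5=108+4=112
ADD r1, r1, #1 → r1=6+1=7
CMP r1, #8  (cmp 7,8)
BLT L2: taken
LDR r0, [r5] → r0=M[112]=6
SUB r0, r0, #6 → r0=6-6=0
LDR r0, [r5] → r0=M[112]=6
AND r0, r0, #240 → r0=6&240=0
ADD r5, r5, #4 → r5=112+4=116
ADD r1, r1, #1 → r1=7+1=8
CMP r1, #8  (cmp 8,8)
BLT L2: not taken
XOR r0, r0, #19 → r0=0^19=19
STR r0, [108] → M[108]=19
halt.

19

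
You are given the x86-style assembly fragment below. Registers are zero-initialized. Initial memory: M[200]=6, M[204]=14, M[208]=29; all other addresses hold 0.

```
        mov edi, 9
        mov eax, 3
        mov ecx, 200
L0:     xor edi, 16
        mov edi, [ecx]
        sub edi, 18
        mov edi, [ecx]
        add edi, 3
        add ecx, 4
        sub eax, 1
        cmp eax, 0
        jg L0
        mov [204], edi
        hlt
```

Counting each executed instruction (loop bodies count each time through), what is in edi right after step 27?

32

after mov edi, 9: edi=9
after mov eax, 3: eax=3
after mov ecx, 200: ecx=200
after xor edi, 16: edi=9^16=25
after mov edi, [ecx]: edi=M[200]=6
after sub edi, 18: edi=6-18=-12
after mov edi, [ecx]: edi=M[200]=6
after add edi, 3: edi=6+3=9
after add ecx, 4: ecx=200+4=204
after sub eax, 1: eax=3-1=2
cmp eax, 0  (cmp 2,0)
jg L0: taken
after xor edi, 16: edi=9^16=25
after mov edi, [ecx]: edi=M[204]=14
after sub edi, 18: edi=14-18=-4
after mov edi, [ecx]: edi=M[204]=14
after add edi, 3: edi=14+3=17
after add ecx, 4: ecx=204+4=208
after sub eax, 1: eax=2-1=1
cmp eax, 0  (cmp 1,0)
jg L0: taken
after xor edi, 16: edi=17^16=1
after mov edi, [ecx]: edi=M[208]=29
after sub edi, 18: edi=29-18=11
after mov edi, [ecx]: edi=M[208]=29
after add edi, 3: edi=29+3=32
after add ecx, 4: ecx=208+4=212
After step 27: edi = 32.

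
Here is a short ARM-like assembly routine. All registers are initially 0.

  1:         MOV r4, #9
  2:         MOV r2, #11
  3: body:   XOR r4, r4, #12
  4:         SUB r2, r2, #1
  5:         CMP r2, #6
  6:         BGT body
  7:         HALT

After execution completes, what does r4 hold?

5

r4=9
r2=11
r4=9^12=5
r2=11-1=10
CMP r2, #6  (cmp 10,6)
BGT body: taken
r4=5^12=9
r2=10-1=9
CMP r2, #6  (cmp 9,6)
BGT body: taken
r4=9^12=5
r2=9-1=8
CMP r2, #6  (cmp 8,6)
BGT body: taken
r4=5^12=9
r2=8-1=7
CMP r2, #6  (cmp 7,6)
BGT body: taken
r4=9^12=5
r2=7-1=6
CMP r2, #6  (cmp 6,6)
BGT body: not taken
halt.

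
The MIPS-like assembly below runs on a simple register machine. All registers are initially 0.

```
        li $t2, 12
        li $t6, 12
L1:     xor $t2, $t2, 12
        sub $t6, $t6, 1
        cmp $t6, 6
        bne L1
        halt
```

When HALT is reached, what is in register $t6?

6

$t2=12
$t6=12
$t2=12^12=0
$t6=12-1=11
cmp $t6, 6  (cmp 11,6)
bne L1: taken
$t2=0^12=12
$t6=11-1=10
cmp $t6, 6  (cmp 10,6)
bne L1: taken
$t2=12^12=0
$t6=10-1=9
cmp $t6, 6  (cmp 9,6)
bne L1: taken
$t2=0^12=12
$t6=9-1=8
cmp $t6, 6  (cmp 8,6)
bne L1: taken
$t2=12^12=0
$t6=8-1=7
cmp $t6, 6  (cmp 7,6)
bne L1: taken
$t2=0^12=12
$t6=7-1=6
cmp $t6, 6  (cmp 6,6)
bne L1: not taken
halt.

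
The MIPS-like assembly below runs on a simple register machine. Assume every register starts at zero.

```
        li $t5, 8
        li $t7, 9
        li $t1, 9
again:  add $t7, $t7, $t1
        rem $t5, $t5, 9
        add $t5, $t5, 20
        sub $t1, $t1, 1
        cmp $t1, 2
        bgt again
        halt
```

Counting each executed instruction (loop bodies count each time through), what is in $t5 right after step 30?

27

li $t5, 8 → $t5=8
li $t7, 9 → $t7=9
li $t1, 9 → $t1=9
add $t7, $t7, $t1 → $t7=9+9=18
rem $t5, $t5, 9 → $t5=8%9=8
add $t5, $t5, 20 → $t5=8+20=28
sub $t1, $t1, 1 → $t1=9-1=8
cmp $t1, 2  (cmp 8,2)
bgt again: taken
add $t7, $t7, $t1 → $t7=18+8=26
rem $t5, $t5, 9 → $t5=28%9=1
add $t5, $t5, 20 → $t5=1+20=21
sub $t1, $t1, 1 → $t1=8-1=7
cmp $t1, 2  (cmp 7,2)
bgt again: taken
add $t7, $t7, $t1 → $t7=26+7=33
rem $t5, $t5, 9 → $t5=21%9=3
add $t5, $t5, 20 → $t5=3+20=23
sub $t1, $t1, 1 → $t1=7-1=6
cmp $t1, 2  (cmp 6,2)
bgt again: taken
add $t7, $t7, $t1 → $t7=33+6=39
rem $t5, $t5, 9 → $t5=23%9=5
add $t5, $t5, 20 → $t5=5+20=25
sub $t1, $t1, 1 → $t1=6-1=5
cmp $t1, 2  (cmp 5,2)
bgt again: taken
add $t7, $t7, $t1 → $t7=39+5=44
rem $t5, $t5, 9 → $t5=25%9=7
add $t5, $t5, 20 → $t5=7+20=27
After step 30: $t5 = 27.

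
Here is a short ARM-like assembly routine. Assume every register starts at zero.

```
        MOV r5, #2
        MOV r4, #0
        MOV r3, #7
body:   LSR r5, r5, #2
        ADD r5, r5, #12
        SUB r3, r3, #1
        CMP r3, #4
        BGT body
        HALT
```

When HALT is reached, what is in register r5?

after MOV r5, #2: r5=2
after MOV r4, #0: r4=0
after MOV r3, #7: r3=7
after LSR r5, r5, #2: r5=2>>2=0
after ADD r5, r5, #12: r5=0+12=12
after SUB r3, r3, #1: r3=7-1=6
CMP r3, #4  (cmp 6,4)
BGT body: taken
after LSR r5, r5, #2: r5=12>>2=3
after ADD r5, r5, #12: r5=3+12=15
after SUB r3, r3, #1: r3=6-1=5
CMP r3, #4  (cmp 5,4)
BGT body: taken
after LSR r5, r5, #2: r5=15>>2=3
after ADD r5, r5, #12: r5=3+12=15
after SUB r3, r3, #1: r3=5-1=4
CMP r3, #4  (cmp 4,4)
BGT body: not taken
halt.

15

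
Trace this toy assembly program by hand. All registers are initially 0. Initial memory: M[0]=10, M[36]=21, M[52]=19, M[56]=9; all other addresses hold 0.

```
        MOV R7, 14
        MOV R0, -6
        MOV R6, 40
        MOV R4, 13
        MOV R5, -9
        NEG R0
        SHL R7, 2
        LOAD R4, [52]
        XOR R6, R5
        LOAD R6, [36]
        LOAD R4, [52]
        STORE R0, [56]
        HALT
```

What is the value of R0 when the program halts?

6

MOV R7, 14 → R7=14
MOV R0, -6 → R0=-6
MOV R6, 40 → R6=40
MOV R4, 13 → R4=13
MOV R5, -9 → R5=-9
NEG R0 → R0=-(-6)=6
SHL R7, 2 → R7=14<<2=56
LOAD R4, [52] → R4=M[52]=19
XOR R6, R5 → R6=40^(-9)=-33
LOAD R6, [36] → R6=M[36]=21
LOAD R4, [52] → R4=M[52]=19
STORE R0, [56] → M[56]=6
halt.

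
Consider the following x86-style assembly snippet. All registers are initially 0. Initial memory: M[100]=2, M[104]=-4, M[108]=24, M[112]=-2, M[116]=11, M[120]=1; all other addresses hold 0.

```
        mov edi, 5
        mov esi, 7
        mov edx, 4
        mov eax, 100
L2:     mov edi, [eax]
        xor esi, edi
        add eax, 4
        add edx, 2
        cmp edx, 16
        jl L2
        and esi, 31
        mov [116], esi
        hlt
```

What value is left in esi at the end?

mov edi, 5 → edi=5
mov esi, 7 → esi=7
mov edx, 4 → edx=4
mov eax, 100 → eax=100
mov edi, [eax] → edi=M[100]=2
xor esi, edi → esi=7^2=5
add eax, 4 → eax=100+4=104
add edx, 2 → edx=4+2=6
cmp edx, 16  (cmp 6,16)
jl L2: taken
mov edi, [eax] → edi=M[104]=-4
xor esi, edi → esi=5^(-4)=-7
add eax, 4 → eax=104+4=108
add edx, 2 → edx=6+2=8
cmp edx, 16  (cmp 8,16)
jl L2: taken
mov edi, [eax] → edi=M[108]=24
xor esi, edi → esi=(-7)^24=-31
add eax, 4 → eax=108+4=112
add edx, 2 → edx=8+2=10
cmp edx, 16  (cmp 10,16)
jl L2: taken
mov edi, [eax] → edi=M[112]=-2
xor esi, edi → esi=(-31)^(-2)=31
add eax, 4 → eax=112+4=116
add edx, 2 → edx=10+2=12
cmp edx, 16  (cmp 12,16)
jl L2: taken
mov edi, [eax] → edi=M[116]=11
xor esi, edi → esi=31^11=20
add eax, 4 → eax=116+4=120
add edx, 2 → edx=12+2=14
cmp edx, 16  (cmp 14,16)
jl L2: taken
mov edi, [eax] → edi=M[120]=1
xor esi, edi → esi=20^1=21
add eax, 4 → eax=120+4=124
add edx, 2 → edx=14+2=16
cmp edx, 16  (cmp 16,16)
jl L2: not taken
and esi, 31 → esi=21&31=21
mov [116], esi → M[116]=21
halt.

21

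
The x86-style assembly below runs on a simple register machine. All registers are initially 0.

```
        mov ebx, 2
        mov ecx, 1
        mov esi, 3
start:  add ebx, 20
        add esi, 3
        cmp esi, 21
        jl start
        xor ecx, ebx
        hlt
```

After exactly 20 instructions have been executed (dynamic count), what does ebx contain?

102

after mov ebx, 2: ebx=2
after mov ecx, 1: ecx=1
after mov esi, 3: esi=3
after add ebx, 20: ebx=2+20=22
after add esi, 3: esi=3+3=6
cmp esi, 21  (cmp 6,21)
jl start: taken
after add ebx, 20: ebx=22+20=42
after add esi, 3: esi=6+3=9
cmp esi, 21  (cmp 9,21)
jl start: taken
after add ebx, 20: ebx=42+20=62
after add esi, 3: esi=9+3=12
cmp esi, 21  (cmp 12,21)
jl start: taken
after add ebx, 20: ebx=62+20=82
after add esi, 3: esi=12+3=15
cmp esi, 21  (cmp 15,21)
jl start: taken
after add ebx, 20: ebx=82+20=102
After step 20: ebx = 102.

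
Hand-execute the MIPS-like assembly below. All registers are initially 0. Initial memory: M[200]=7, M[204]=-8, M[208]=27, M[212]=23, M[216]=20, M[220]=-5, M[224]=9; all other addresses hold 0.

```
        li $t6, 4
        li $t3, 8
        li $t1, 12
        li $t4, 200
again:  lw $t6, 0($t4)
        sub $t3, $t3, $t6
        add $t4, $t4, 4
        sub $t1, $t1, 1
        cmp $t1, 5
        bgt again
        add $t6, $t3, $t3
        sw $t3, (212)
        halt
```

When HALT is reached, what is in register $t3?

$t6=4
$t3=8
$t1=12
$t4=200
$t6=M[200]=7
$t3=8-7=1
$t4=200+4=204
$t1=12-1=11
cmp $t1, 5  (cmp 11,5)
bgt again: taken
$t6=M[204]=-8
$t3=1-(-8)=9
$t4=204+4=208
$t1=11-1=10
cmp $t1, 5  (cmp 10,5)
bgt again: taken
$t6=M[208]=27
$t3=9-27=-18
$t4=208+4=212
$t1=10-1=9
cmp $t1, 5  (cmp 9,5)
bgt again: taken
$t6=M[212]=23
$t3=(-18)-23=-41
$t4=212+4=216
$t1=9-1=8
cmp $t1, 5  (cmp 8,5)
bgt again: taken
$t6=M[216]=20
$t3=(-41)-20=-61
$t4=216+4=220
$t1=8-1=7
cmp $t1, 5  (cmp 7,5)
bgt again: taken
$t6=M[220]=-5
$t3=(-61)-(-5)=-56
$t4=220+4=224
$t1=7-1=6
cmp $t1, 5  (cmp 6,5)
bgt again: taken
$t6=M[224]=9
$t3=(-56)-9=-65
$t4=224+4=228
$t1=6-1=5
cmp $t1, 5  (cmp 5,5)
bgt again: not taken
$t6=(-65)+(-65)=-130
sw $t3, (212) → M[212]=-65
halt.

-65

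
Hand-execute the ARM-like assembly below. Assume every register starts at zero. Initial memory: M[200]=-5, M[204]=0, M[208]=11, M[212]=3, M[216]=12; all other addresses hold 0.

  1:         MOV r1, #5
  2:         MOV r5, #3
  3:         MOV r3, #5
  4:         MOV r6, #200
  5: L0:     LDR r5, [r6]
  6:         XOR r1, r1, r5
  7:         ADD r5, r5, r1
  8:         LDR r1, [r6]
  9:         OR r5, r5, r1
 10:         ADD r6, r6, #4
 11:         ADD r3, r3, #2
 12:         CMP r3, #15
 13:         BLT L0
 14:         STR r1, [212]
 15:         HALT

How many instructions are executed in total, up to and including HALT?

51

MOV r1, #5 → r1=5
MOV r5, #3 → r5=3
MOV r3, #5 → r3=5
MOV r6, #200 → r6=200
LDR r5, [r6] → r5=M[200]=-5
XOR r1, r1, r5 → r1=5^(-5)=-2
ADD r5, r5, r1 → r5=(-5)+(-2)=-7
LDR r1, [r6] → r1=M[200]=-5
OR r5, r5, r1 → r5=(-7)|(-5)=-5
ADD r6, r6, #4 → r6=200+4=204
ADD r3, r3, #2 → r3=5+2=7
CMP r3, #15  (cmp 7,15)
BLT L0: taken
LDR r5, [r6] → r5=M[204]=0
XOR r1, r1, r5 → r1=(-5)^0=-5
ADD r5, r5, r1 → r5=0+(-5)=-5
LDR r1, [r6] → r1=M[204]=0
OR r5, r5, r1 → r5=(-5)|0=-5
ADD r6, r6, #4 → r6=204+4=208
ADD r3, r3, #2 → r3=7+2=9
CMP r3, #15  (cmp 9,15)
BLT L0: taken
LDR r5, [r6] → r5=M[208]=11
XOR r1, r1, r5 → r1=0^11=11
ADD r5, r5, r1 → r5=11+11=22
LDR r1, [r6] → r1=M[208]=11
OR r5, r5, r1 → r5=22|11=31
ADD r6, r6, #4 → r6=208+4=212
ADD r3, r3, #2 → r3=9+2=11
CMP r3, #15  (cmp 11,15)
BLT L0: taken
LDR r5, [r6] → r5=M[212]=3
XOR r1, r1, r5 → r1=11^3=8
ADD r5, r5, r1 → r5=3+8=11
LDR r1, [r6] → r1=M[212]=3
OR r5, r5, r1 → r5=11|3=11
ADD r6, r6, #4 → r6=212+4=216
ADD r3, r3, #2 → r3=11+2=13
CMP r3, #15  (cmp 13,15)
BLT L0: taken
LDR r5, [r6] → r5=M[216]=12
XOR r1, r1, r5 → r1=3^12=15
ADD r5, r5, r1 → r5=12+15=27
LDR r1, [r6] → r1=M[216]=12
OR r5, r5, r1 → r5=27|12=31
ADD r6, r6, #4 → r6=216+4=220
ADD r3, r3, #2 → r3=13+2=15
CMP r3, #15  (cmp 15,15)
BLT L0: not taken
STR r1, [212] → M[212]=12
halt.
Total executed instructions: 51.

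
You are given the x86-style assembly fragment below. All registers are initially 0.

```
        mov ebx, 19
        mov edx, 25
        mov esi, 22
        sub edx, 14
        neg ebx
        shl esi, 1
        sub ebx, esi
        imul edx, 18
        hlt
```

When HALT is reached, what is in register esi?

after mov ebx, 19: ebx=19
after mov edx, 25: edx=25
after mov esi, 22: esi=22
after sub edx, 14: edx=25-14=11
after neg ebx: ebx=-(19)=-19
after shl esi, 1: esi=22<<1=44
after sub ebx, esi: ebx=(-19)-44=-63
after imul edx, 18: edx=11*18=198
halt.

44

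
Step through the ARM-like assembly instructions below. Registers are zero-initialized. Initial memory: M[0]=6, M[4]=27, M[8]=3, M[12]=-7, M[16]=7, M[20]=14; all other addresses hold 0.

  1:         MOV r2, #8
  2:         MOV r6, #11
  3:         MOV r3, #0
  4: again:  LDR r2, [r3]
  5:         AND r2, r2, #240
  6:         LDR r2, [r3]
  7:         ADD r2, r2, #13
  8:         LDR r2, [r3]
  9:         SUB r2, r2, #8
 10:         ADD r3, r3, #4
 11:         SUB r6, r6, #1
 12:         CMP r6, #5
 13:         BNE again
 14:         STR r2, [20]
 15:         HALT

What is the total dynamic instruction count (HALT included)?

65

r2=8
r6=11
r3=0
r2=M[0]=6
r2=6&240=0
r2=M[0]=6
r2=6+13=19
r2=M[0]=6
r2=6-8=-2
r3=0+4=4
r6=11-1=10
CMP r6, #5  (cmp 10,5)
BNE again: taken
r2=M[4]=27
r2=27&240=16
r2=M[4]=27
r2=27+13=40
r2=M[4]=27
r2=27-8=19
r3=4+4=8
r6=10-1=9
CMP r6, #5  (cmp 9,5)
BNE again: taken
r2=M[8]=3
r2=3&240=0
r2=M[8]=3
r2=3+13=16
r2=M[8]=3
r2=3-8=-5
r3=8+4=12
r6=9-1=8
CMP r6, #5  (cmp 8,5)
BNE again: taken
r2=M[12]=-7
r2=(-7)&240=240
r2=M[12]=-7
r2=(-7)+13=6
r2=M[12]=-7
r2=(-7)-8=-15
r3=12+4=16
r6=8-1=7
CMP r6, #5  (cmp 7,5)
BNE again: taken
r2=M[16]=7
r2=7&240=0
r2=M[16]=7
r2=7+13=20
r2=M[16]=7
r2=7-8=-1
r3=16+4=20
r6=7-1=6
CMP r6, #5  (cmp 6,5)
BNE again: taken
r2=M[20]=14
r2=14&240=0
r2=M[20]=14
r2=14+13=27
r2=M[20]=14
r2=14-8=6
r3=20+4=24
r6=6-1=5
CMP r6, #5  (cmp 5,5)
BNE again: not taken
STR r2, [20] → M[20]=6
halt.
Total executed instructions: 65.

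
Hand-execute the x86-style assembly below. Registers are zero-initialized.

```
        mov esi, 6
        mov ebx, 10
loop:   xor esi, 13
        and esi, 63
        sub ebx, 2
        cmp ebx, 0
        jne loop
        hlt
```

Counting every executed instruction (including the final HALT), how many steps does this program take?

mov esi, 6 → esi=6
mov ebx, 10 → ebx=10
xor esi, 13 → esi=6^13=11
and esi, 63 → esi=11&63=11
sub ebx, 2 → ebx=10-2=8
cmp ebx, 0  (cmp 8,0)
jne loop: taken
xor esi, 13 → esi=11^13=6
and esi, 63 → esi=6&63=6
sub ebx, 2 → ebx=8-2=6
cmp ebx, 0  (cmp 6,0)
jne loop: taken
xor esi, 13 → esi=6^13=11
and esi, 63 → esi=11&63=11
sub ebx, 2 → ebx=6-2=4
cmp ebx, 0  (cmp 4,0)
jne loop: taken
xor esi, 13 → esi=11^13=6
and esi, 63 → esi=6&63=6
sub ebx, 2 → ebx=4-2=2
cmp ebx, 0  (cmp 2,0)
jne loop: taken
xor esi, 13 → esi=6^13=11
and esi, 63 → esi=11&63=11
sub ebx, 2 → ebx=2-2=0
cmp ebx, 0  (cmp 0,0)
jne loop: not taken
halt.
Total executed instructions: 28.

28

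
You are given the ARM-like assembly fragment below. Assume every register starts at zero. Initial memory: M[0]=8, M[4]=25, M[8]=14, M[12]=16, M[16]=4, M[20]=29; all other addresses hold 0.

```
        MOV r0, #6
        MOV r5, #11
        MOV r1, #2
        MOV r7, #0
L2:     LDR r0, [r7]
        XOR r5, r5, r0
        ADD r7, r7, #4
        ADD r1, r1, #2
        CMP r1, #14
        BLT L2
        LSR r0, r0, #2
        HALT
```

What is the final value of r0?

7

r0=6
r5=11
r1=2
r7=0
r0=M[0]=8
r5=11^8=3
r7=0+4=4
r1=2+2=4
CMP r1, #14  (cmp 4,14)
BLT L2: taken
r0=M[4]=25
r5=3^25=26
r7=4+4=8
r1=4+2=6
CMP r1, #14  (cmp 6,14)
BLT L2: taken
r0=M[8]=14
r5=26^14=20
r7=8+4=12
r1=6+2=8
CMP r1, #14  (cmp 8,14)
BLT L2: taken
r0=M[12]=16
r5=20^16=4
r7=12+4=16
r1=8+2=10
CMP r1, #14  (cmp 10,14)
BLT L2: taken
r0=M[16]=4
r5=4^4=0
r7=16+4=20
r1=10+2=12
CMP r1, #14  (cmp 12,14)
BLT L2: taken
r0=M[20]=29
r5=0^29=29
r7=20+4=24
r1=12+2=14
CMP r1, #14  (cmp 14,14)
BLT L2: not taken
r0=29>>2=7
halt.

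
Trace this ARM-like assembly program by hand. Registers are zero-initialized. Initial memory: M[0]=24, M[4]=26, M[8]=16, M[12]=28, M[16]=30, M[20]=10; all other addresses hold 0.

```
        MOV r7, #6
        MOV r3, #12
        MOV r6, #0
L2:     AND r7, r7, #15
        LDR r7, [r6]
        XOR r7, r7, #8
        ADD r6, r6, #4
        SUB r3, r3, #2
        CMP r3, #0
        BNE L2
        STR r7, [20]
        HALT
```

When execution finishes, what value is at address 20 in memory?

2

after MOV r7, #6: r7=6
after MOV r3, #12: r3=12
after MOV r6, #0: r6=0
after AND r7, r7, #15: r7=6&15=6
after LDR r7, [r6]: r7=M[0]=24
after XOR r7, r7, #8: r7=24^8=16
after ADD r6, r6, #4: r6=0+4=4
after SUB r3, r3, #2: r3=12-2=10
CMP r3, #0  (cmp 10,0)
BNE L2: taken
after AND r7, r7, #15: r7=16&15=0
after LDR r7, [r6]: r7=M[4]=26
after XOR r7, r7, #8: r7=26^8=18
after ADD r6, r6, #4: r6=4+4=8
after SUB r3, r3, #2: r3=10-2=8
CMP r3, #0  (cmp 8,0)
BNE L2: taken
after AND r7, r7, #15: r7=18&15=2
after LDR r7, [r6]: r7=M[8]=16
after XOR r7, r7, #8: r7=16^8=24
after ADD r6, r6, #4: r6=8+4=12
after SUB r3, r3, #2: r3=8-2=6
CMP r3, #0  (cmp 6,0)
BNE L2: taken
after AND r7, r7, #15: r7=24&15=8
after LDR r7, [r6]: r7=M[12]=28
after XOR r7, r7, #8: r7=28^8=20
after ADD r6, r6, #4: r6=12+4=16
after SUB r3, r3, #2: r3=6-2=4
CMP r3, #0  (cmp 4,0)
BNE L2: taken
after AND r7, r7, #15: r7=20&15=4
after LDR r7, [r6]: r7=M[16]=30
after XOR r7, r7, #8: r7=30^8=22
after ADD r6, r6, #4: r6=16+4=20
after SUB r3, r3, #2: r3=4-2=2
CMP r3, #0  (cmp 2,0)
BNE L2: taken
after AND r7, r7, #15: r7=22&15=6
after LDR r7, [r6]: r7=M[20]=10
after XOR r7, r7, #8: r7=10^8=2
after ADD r6, r6, #4: r6=20+4=24
after SUB r3, r3, #2: r3=2-2=0
CMP r3, #0  (cmp 0,0)
BNE L2: not taken
STR r7, [20] → M[20]=2
halt.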